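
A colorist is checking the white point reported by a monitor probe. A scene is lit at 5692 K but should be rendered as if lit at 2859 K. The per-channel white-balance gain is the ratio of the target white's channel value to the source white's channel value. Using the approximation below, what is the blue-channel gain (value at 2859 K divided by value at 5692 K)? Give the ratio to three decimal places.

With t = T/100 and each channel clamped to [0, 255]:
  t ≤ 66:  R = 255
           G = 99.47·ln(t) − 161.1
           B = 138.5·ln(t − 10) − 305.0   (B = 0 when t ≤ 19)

0.438

At 5692 K (t = 56.92):
  B = 138.5·ln(56.92 − 10) − 305.0 = 138.5·ln 46.92 − 305.0 = 138.5·3.8484 − 305.0 = 228.009.
At 2859 K (t = 28.59):
  B = 138.5·ln(28.59 − 10) − 305.0 = 138.5·ln 18.59 − 305.0 = 138.5·2.9226 − 305.0 = 99.783.
Gain = 99.783 / 228.009 = 0.4376 → 0.438.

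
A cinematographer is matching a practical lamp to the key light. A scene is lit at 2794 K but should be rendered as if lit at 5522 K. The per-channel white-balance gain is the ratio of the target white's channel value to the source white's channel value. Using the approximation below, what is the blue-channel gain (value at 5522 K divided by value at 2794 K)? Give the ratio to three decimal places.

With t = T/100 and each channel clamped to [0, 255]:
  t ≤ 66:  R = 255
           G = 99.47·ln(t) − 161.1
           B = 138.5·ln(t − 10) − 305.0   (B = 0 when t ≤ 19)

At 2794 K (t = 27.94):
  B = 138.5·ln(27.94 − 10) − 305.0 = 138.5·ln 17.94 − 305.0 = 138.5·2.8870 − 305.0 = 94.854.
At 5522 K (t = 55.22):
  B = 138.5·ln(55.22 − 10) − 305.0 = 138.5·ln 45.22 − 305.0 = 138.5·3.8115 − 305.0 = 222.898.
Gain = 222.898 / 94.854 = 2.3499 → 2.350.

2.350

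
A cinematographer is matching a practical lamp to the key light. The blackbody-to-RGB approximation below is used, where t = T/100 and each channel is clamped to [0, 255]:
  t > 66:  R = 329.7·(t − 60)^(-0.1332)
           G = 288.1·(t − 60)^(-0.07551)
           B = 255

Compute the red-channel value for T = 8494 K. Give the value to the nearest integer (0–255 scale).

t = 8494/100 = 84.94; the t > 66 branch applies.
R = 329.7·(84.94 − 60)^(-0.1332) = 329.7·24.94^(-0.1332) = 329.7·0.65153 = 214.809.
Rounded: 215.

215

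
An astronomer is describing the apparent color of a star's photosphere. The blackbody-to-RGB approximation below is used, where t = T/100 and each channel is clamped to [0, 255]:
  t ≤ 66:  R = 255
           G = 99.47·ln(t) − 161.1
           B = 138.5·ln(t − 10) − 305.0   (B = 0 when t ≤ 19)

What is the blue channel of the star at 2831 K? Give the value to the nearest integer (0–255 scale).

t = 2831/100 = 28.31; the t ≤ 66 branch applies.
B = 138.5·ln(28.31 − 10) − 305.0 = 138.5·ln 18.31 − 305.0 = 138.5·2.9074 − 305.0 = 97.681.
Rounded: 98.

98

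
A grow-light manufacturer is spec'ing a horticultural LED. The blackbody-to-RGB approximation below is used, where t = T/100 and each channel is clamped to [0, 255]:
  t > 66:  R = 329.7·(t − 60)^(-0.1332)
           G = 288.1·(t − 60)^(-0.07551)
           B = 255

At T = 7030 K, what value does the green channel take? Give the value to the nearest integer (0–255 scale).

t = 7030/100 = 70.3; the t > 66 branch applies.
G = 288.1·(70.3 − 60)^(-0.07551) = 288.1·10.3^(-0.07551) = 288.1·0.83853 = 241.582.
Rounded: 242.

242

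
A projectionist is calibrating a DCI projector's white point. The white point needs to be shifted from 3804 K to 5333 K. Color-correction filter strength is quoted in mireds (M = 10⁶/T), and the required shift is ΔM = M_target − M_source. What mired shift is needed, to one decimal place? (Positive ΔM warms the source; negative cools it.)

-75.4 mireds

M_source = 10⁶/3804 = 262.881; M_target = 10⁶/5333 = 187.512.
ΔM = 187.512 − 262.881 = -75.369 → -75.4 mireds, a cooling shift.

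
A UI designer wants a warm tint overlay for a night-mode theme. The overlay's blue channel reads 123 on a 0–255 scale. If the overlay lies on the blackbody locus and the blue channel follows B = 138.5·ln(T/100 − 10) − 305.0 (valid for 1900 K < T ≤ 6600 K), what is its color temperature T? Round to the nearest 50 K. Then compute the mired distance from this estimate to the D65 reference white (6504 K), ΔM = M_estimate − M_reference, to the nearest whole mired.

ln(t − 10) = (123 + 305.0) / 138.5 = 3.0903.
t − 10 = e^3.0903 = 21.983, so t = 31.983.
T = 100·t = 3198 K → 3200 K to the nearest 50 K.
M_estimate = 10⁶/3200 = 312.50; M_reference = 10⁶/6504 = 153.75.
ΔM = 312.50 − 153.75 = 158.75 → +159 mireds.

+159 mireds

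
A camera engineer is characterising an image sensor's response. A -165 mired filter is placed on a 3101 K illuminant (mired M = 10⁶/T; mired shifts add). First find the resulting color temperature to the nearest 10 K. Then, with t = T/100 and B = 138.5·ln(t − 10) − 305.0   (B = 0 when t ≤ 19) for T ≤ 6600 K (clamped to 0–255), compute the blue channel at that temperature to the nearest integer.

246

M_in = 10⁶/3101 = 322.48; M_out = 322.48 + (-165) = 157.48.
T_out = 10⁶/157.48 = 6350.1 K → 6350 K; t = 63.5.
B = 138.5·ln(63.5 − 10) − 305.0 = 138.5·ln 53.5 − 305.0 = 138.5·3.9797 − 305.0 = 246.186.
Rounded: 246.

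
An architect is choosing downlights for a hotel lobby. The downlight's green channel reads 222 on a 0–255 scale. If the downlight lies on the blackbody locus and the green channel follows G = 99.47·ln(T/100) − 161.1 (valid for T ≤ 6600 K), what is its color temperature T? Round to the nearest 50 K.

4700 K

ln t = (222 + 161.1) / 99.47 = 3.8514.
t = e^3.8514 = 47.059.
T = 100·t = 4706 K → 4700 K to the nearest 50 K.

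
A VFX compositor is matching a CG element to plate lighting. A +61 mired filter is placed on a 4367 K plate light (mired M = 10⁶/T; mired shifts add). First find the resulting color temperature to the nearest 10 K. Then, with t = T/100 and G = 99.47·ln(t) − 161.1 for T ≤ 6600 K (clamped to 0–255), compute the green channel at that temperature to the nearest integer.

M_in = 10⁶/4367 = 228.99; M_out = 228.99 + (+61) = 289.99.
T_out = 10⁶/289.99 = 3448.4 K → 3450 K; t = 34.5.
G = 99.47·ln 34.5 − 161.1 = 99.47·3.5410 − 161.1 = 191.119.
Rounded: 191.

191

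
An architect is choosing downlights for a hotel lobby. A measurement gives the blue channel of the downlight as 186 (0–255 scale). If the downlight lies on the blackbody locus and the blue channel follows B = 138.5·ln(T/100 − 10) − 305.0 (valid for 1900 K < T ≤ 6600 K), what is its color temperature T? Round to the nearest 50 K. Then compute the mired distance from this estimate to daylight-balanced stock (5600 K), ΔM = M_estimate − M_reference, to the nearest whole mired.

ln(t − 10) = (186 + 305.0) / 138.5 = 3.5451.
t − 10 = e^3.5451 = 34.644, so t = 44.644.
T = 100·t = 4464 K → 4450 K to the nearest 50 K.
M_estimate = 10⁶/4450 = 224.72; M_reference = 10⁶/5600 = 178.57.
ΔM = 224.72 − 178.57 = 46.15 → +46 mireds.

+46 mireds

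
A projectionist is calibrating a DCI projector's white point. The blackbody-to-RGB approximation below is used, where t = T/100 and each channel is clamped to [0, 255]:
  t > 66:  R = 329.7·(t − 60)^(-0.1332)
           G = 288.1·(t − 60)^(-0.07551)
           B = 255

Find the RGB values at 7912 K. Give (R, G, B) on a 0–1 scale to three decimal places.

(0.873, 0.904, 1.000)

t = 7912/100 = 79.12; the t > 66 branch applies.
R = 329.7·(79.12 − 60)^(-0.1332) = 329.7·19.12^(-0.1332) = 329.7·0.67500 = 222.549.
G = 288.1·(79.12 − 60)^(-0.07551) = 288.1·19.12^(-0.07551) = 288.1·0.80027 = 230.557.
B = 255 by definition for t > 66.
Dividing each by 255: (0.8727, 0.9041, 1.0000) → (0.873, 0.904, 1.000).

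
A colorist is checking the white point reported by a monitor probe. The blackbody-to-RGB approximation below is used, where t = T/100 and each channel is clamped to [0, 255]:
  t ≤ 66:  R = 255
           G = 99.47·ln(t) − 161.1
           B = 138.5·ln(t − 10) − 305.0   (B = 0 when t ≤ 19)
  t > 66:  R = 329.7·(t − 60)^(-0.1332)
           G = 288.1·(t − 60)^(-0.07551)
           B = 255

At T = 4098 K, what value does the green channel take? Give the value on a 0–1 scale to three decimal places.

0.817

t = 4098/100 = 40.98; the t ≤ 66 branch applies.
G = 99.47·ln 40.98 − 161.1 = 99.47·3.7131 − 161.1 = 208.240.
On a 0–1 scale: 208.240/255 = 0.8166 → 0.817.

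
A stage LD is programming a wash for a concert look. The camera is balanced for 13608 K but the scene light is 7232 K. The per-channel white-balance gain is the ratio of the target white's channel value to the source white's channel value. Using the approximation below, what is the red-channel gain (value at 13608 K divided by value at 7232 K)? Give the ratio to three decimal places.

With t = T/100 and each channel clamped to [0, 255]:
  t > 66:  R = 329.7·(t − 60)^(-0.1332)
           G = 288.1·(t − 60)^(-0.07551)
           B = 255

At 7232 K (t = 72.32):
  R = 329.7·(72.32 − 60)^(-0.1332) = 329.7·12.32^(-0.1332) = 329.7·0.71570 = 235.966.
At 13608 K (t = 136.08):
  R = 329.7·(136.08 − 60)^(-0.1332) = 329.7·76.08^(-0.1332) = 329.7·0.56158 = 185.154.
Gain = 185.154 / 235.966 = 0.7847 → 0.785.

0.785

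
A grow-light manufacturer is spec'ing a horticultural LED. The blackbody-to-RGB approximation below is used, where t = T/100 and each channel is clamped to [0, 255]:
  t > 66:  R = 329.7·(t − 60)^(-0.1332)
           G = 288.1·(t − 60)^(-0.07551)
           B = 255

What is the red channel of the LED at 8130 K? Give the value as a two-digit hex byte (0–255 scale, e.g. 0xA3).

t = 8130/100 = 81.3; the t > 66 branch applies.
R = 329.7·(81.3 − 60)^(-0.1332) = 329.7·21.3^(-0.1332) = 329.7·0.66536 = 219.371.
Rounded: 219; in hex, 0xDB.

0xDB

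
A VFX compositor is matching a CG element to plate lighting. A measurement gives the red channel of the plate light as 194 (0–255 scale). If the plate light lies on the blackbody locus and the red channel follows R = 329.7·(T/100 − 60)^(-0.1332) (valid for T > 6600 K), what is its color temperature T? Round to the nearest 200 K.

11400 K

(t − 60)^(-0.1332) = 194/329.7 = 0.58841.
t − 60 = 0.58841^(1/-0.1332) = 0.58841^(-7.508) = 53.593, so t = 113.593.
T = 100·t = 11359 K → 11400 K to the nearest 200 K.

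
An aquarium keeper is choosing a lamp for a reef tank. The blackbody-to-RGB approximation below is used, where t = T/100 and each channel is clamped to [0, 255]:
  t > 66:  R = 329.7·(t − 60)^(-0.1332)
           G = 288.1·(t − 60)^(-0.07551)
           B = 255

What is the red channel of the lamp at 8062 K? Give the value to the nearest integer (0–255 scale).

220

t = 8062/100 = 80.62; the t > 66 branch applies.
R = 329.7·(80.62 − 60)^(-0.1332) = 329.7·20.62^(-0.1332) = 329.7·0.66825 = 220.321.
Rounded: 220.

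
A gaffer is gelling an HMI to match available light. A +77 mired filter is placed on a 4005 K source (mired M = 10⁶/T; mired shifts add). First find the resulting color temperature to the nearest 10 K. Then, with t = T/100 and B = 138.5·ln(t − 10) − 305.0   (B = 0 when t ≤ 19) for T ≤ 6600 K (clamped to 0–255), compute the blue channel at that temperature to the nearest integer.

M_in = 10⁶/4005 = 249.69; M_out = 249.69 + (+77) = 326.69.
T_out = 10⁶/326.69 = 3061.0 K → 3060 K; t = 30.6.
B = 138.5·ln(30.6 − 10) − 305.0 = 138.5·ln 20.6 − 305.0 = 138.5·3.0253 − 305.0 = 114.003.
Rounded: 114.

114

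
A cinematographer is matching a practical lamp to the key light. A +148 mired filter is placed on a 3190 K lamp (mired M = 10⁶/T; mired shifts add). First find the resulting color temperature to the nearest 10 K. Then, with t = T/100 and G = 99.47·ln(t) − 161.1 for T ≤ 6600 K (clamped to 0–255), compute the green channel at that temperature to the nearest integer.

M_in = 10⁶/3190 = 313.48; M_out = 313.48 + (+148) = 461.48.
T_out = 10⁶/461.48 = 2166.9 K → 2170 K; t = 21.7.
G = 99.47·ln 21.7 − 161.1 = 99.47·3.0773 − 161.1 = 145.000.
Rounded: 145.

145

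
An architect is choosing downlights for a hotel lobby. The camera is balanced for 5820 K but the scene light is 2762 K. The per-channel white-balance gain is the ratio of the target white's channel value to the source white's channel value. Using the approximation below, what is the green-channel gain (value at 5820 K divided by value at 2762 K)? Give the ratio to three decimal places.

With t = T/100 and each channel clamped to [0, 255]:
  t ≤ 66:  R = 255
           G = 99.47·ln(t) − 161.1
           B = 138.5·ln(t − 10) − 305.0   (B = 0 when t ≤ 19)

At 2762 K (t = 27.62):
  G = 99.47·ln 27.62 − 161.1 = 99.47·3.3185 − 161.1 = 168.995.
At 5820 K (t = 58.2):
  G = 99.47·ln 58.2 − 161.1 = 99.47·4.0639 − 161.1 = 243.135.
Gain = 243.135 / 168.995 = 1.4387 → 1.439.

1.439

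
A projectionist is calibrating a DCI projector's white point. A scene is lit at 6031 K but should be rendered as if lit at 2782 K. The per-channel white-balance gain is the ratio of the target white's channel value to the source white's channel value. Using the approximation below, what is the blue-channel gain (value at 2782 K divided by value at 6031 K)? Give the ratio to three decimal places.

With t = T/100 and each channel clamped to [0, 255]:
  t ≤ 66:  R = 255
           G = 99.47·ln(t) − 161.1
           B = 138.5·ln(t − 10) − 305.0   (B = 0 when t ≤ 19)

0.395

At 6031 K (t = 60.31):
  B = 138.5·ln(60.31 − 10) − 305.0 = 138.5·ln 50.31 − 305.0 = 138.5·3.9182 − 305.0 = 237.671.
At 2782 K (t = 27.82):
  B = 138.5·ln(27.82 − 10) − 305.0 = 138.5·ln 17.82 − 305.0 = 138.5·2.8803 − 305.0 = 93.925.
Gain = 93.925 / 237.671 = 0.3952 → 0.395.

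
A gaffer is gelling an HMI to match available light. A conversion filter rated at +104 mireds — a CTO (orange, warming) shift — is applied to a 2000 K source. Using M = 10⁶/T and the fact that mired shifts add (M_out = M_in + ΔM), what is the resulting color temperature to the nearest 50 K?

1650 K

M_in = 10⁶/2000 = 500.00 mireds.
M_out = 500.00 + (+104) = 604.00 mireds.
T_out = 10⁶/604.00 = 1655.6 K → 1650 K.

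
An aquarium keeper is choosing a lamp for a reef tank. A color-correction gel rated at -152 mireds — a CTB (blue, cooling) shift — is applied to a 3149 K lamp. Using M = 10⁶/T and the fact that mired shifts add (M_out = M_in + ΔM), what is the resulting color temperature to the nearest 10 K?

M_in = 10⁶/3149 = 317.56 mireds.
M_out = 317.56 + (-152) = 165.56 mireds.
T_out = 10⁶/165.56 = 6040.1 K → 6040 K.

6040 K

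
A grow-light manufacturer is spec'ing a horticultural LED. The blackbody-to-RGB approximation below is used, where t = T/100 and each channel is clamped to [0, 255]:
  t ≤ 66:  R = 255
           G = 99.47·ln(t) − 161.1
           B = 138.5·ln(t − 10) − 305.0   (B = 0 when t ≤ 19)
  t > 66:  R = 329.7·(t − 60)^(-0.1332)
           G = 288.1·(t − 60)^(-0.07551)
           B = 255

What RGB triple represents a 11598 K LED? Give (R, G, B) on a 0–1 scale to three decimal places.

(0.756, 0.834, 1.000)

t = 11598/100 = 115.98; the t > 66 branch applies.
R = 329.7·(115.98 − 60)^(-0.1332) = 329.7·55.98^(-0.1332) = 329.7·0.58501 = 192.877.
G = 288.1·(115.98 − 60)^(-0.07551) = 288.1·55.98^(-0.07551) = 288.1·0.73791 = 212.593.
B = 255 by definition for t > 66.
Dividing each by 255: (0.7564, 0.8337, 1.0000) → (0.756, 0.834, 1.000).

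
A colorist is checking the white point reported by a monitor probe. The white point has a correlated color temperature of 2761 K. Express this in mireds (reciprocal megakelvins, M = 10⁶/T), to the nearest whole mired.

M = 10⁶ / 2761 = 362.188 → 362 mireds.

362 mireds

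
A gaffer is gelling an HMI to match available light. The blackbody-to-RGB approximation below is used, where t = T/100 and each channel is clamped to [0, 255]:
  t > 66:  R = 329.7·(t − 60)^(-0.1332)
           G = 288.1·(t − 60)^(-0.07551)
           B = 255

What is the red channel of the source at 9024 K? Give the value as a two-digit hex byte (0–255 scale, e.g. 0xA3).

0xD1

t = 9024/100 = 90.24; the t > 66 branch applies.
R = 329.7·(90.24 − 60)^(-0.1332) = 329.7·30.24^(-0.1332) = 329.7·0.63502 = 209.366.
Rounded: 209; in hex, 0xD1.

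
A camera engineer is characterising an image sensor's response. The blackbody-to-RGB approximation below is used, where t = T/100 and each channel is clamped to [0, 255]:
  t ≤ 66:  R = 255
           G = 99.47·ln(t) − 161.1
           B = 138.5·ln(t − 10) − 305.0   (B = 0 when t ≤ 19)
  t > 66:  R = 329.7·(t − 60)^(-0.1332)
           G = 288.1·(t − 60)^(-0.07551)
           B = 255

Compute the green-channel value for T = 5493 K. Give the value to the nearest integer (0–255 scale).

t = 5493/100 = 54.93; the t ≤ 66 branch applies.
G = 99.47·ln 54.93 − 161.1 = 99.47·4.0061 − 161.1 = 237.383.
Rounded: 237.

237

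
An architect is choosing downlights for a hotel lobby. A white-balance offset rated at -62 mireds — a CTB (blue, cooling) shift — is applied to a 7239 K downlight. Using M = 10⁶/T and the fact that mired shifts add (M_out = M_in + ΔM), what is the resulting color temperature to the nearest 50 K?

M_in = 10⁶/7239 = 138.14 mireds.
M_out = 138.14 + (-62) = 76.14 mireds.
T_out = 10⁶/76.14 = 13133.6 K → 13150 K.

13150 K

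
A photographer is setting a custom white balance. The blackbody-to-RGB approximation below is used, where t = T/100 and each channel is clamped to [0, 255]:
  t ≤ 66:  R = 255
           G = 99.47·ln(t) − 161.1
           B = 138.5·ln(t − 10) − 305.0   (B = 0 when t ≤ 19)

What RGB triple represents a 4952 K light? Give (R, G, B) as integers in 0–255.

(255, 227, 204)

t = 4952/100 = 49.52; the t ≤ 66 branch applies.
R = 255 by definition for t ≤ 66.
G = 99.47·ln 49.52 − 161.1 = 99.47·3.9024 − 161.1 = 227.069.
B = 138.5·ln(49.52 − 10) − 305.0 = 138.5·ln 39.52 − 305.0 = 138.5·3.6768 − 305.0 = 204.238.
Rounded: (255, 227, 204).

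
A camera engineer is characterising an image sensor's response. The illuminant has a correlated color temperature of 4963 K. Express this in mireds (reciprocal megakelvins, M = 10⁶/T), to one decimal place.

201.5 mireds

M = 10⁶ / 4963 = 201.491 → 201.5 mireds.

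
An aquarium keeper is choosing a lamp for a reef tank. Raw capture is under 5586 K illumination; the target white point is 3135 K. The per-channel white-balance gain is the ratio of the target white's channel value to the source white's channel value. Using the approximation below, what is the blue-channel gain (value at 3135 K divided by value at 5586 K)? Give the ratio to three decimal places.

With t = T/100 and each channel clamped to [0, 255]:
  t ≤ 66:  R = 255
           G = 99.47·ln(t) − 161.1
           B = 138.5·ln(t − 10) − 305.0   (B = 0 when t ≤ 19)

0.529

At 5586 K (t = 55.86):
  B = 138.5·ln(55.86 − 10) − 305.0 = 138.5·ln 45.86 − 305.0 = 138.5·3.8256 − 305.0 = 224.845.
At 3135 K (t = 31.35):
  B = 138.5·ln(31.35 − 10) − 305.0 = 138.5·ln 21.35 − 305.0 = 138.5·3.0611 − 305.0 = 118.956.
Gain = 118.956 / 224.845 = 0.5291 → 0.529.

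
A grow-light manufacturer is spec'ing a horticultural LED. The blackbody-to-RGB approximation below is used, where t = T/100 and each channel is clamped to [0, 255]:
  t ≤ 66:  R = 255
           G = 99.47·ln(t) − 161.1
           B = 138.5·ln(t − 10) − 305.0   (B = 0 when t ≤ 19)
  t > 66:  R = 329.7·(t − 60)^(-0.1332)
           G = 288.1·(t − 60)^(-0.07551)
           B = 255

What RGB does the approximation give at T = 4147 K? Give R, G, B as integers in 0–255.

R=255, G=209, B=173

t = 4147/100 = 41.47; the t ≤ 66 branch applies.
R = 255 by definition for t ≤ 66.
G = 99.47·ln 41.47 − 161.1 = 99.47·3.7250 − 161.1 = 209.423.
B = 138.5·ln(41.47 − 10) − 305.0 = 138.5·ln 31.47 − 305.0 = 138.5·3.4490 − 305.0 = 172.691.
Rounded: (255, 209, 173).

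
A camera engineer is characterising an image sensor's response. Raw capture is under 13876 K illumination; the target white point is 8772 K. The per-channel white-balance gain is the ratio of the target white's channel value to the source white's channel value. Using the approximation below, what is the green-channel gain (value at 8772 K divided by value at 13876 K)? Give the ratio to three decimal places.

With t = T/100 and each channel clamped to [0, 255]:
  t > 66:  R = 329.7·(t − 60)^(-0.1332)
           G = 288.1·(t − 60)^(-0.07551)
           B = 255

1.082

At 13876 K (t = 138.76):
  G = 288.1·(138.76 − 60)^(-0.07551) = 288.1·78.76^(-0.07551) = 288.1·0.71913 = 207.183.
At 8772 K (t = 87.72):
  G = 288.1·(87.72 − 60)^(-0.07551) = 288.1·27.72^(-0.07551) = 288.1·0.77813 = 224.181.
Gain = 224.181 / 207.183 = 1.0820 → 1.082.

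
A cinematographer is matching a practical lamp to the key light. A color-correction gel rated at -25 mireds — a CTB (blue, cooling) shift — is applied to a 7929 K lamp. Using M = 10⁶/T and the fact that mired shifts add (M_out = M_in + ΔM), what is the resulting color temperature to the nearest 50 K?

M_in = 10⁶/7929 = 126.12 mireds.
M_out = 126.12 + (-25) = 101.12 mireds.
T_out = 10⁶/101.12 = 9889.3 K → 9900 K.

9900 K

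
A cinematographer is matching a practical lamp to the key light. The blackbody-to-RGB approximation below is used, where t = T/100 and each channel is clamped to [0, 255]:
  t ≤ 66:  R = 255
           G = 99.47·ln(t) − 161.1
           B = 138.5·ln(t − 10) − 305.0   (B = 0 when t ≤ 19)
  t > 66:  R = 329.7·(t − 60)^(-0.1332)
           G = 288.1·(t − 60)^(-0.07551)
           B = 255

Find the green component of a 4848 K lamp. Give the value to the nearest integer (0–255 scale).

t = 4848/100 = 48.48; the t ≤ 66 branch applies.
G = 99.47·ln 48.48 − 161.1 = 99.47·3.8812 − 161.1 = 224.958.
Rounded: 225.

225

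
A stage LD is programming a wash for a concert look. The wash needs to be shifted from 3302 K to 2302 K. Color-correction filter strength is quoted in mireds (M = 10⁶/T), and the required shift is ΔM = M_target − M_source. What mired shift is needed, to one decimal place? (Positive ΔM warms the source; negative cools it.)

+131.6 mireds

M_source = 10⁶/3302 = 302.847; M_target = 10⁶/2302 = 434.405.
ΔM = 434.405 − 302.847 = 131.558 → +131.6 mireds, a warming shift.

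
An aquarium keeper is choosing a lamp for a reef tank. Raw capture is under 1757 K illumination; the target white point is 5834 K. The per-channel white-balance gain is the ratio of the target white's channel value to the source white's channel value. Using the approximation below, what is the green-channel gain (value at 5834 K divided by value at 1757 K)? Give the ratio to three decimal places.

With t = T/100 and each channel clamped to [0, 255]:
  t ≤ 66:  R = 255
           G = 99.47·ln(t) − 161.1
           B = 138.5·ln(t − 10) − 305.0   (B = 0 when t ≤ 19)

1.963

At 1757 K (t = 17.57):
  G = 99.47·ln 17.57 − 161.1 = 99.47·2.8662 − 161.1 = 124.000.
At 5834 K (t = 58.34):
  G = 99.47·ln 58.34 − 161.1 = 99.47·4.0663 − 161.1 = 243.374.
Gain = 243.374 / 124.000 = 1.9627 → 1.963.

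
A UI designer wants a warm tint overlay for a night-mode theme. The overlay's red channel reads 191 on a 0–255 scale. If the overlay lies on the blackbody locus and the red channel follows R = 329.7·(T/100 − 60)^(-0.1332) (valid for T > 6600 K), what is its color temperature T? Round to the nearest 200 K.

(t − 60)^(-0.1332) = 191/329.7 = 0.57931.
t − 60 = 0.57931^(1/-0.1332) = 0.57931^(-7.508) = 60.245, so t = 120.245.
T = 100·t = 12025 K → 12000 K to the nearest 200 K.

12000 K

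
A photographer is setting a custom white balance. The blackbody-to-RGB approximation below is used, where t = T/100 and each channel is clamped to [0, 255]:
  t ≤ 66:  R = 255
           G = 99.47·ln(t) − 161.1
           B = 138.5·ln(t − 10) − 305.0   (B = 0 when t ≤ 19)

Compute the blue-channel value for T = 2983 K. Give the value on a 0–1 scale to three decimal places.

t = 2983/100 = 29.83; the t ≤ 66 branch applies.
B = 138.5·ln(29.83 − 10) − 305.0 = 138.5·ln 19.83 − 305.0 = 138.5·2.9872 − 305.0 = 108.727.
On a 0–1 scale: 108.727/255 = 0.4264 → 0.426.

0.426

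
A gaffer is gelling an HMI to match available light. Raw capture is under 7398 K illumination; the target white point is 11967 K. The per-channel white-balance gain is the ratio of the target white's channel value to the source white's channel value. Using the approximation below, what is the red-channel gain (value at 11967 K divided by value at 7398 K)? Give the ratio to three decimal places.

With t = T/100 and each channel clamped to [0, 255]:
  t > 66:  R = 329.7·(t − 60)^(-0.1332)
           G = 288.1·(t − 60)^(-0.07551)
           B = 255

0.824

At 7398 K (t = 73.98):
  R = 329.7·(73.98 − 60)^(-0.1332) = 329.7·13.98^(-0.1332) = 329.7·0.70375 = 232.026.
At 11967 K (t = 119.67):
  R = 329.7·(119.67 − 60)^(-0.1332) = 329.7·59.67^(-0.1332) = 329.7·0.58006 = 191.244.
Gain = 191.244 / 232.026 = 0.8242 → 0.824.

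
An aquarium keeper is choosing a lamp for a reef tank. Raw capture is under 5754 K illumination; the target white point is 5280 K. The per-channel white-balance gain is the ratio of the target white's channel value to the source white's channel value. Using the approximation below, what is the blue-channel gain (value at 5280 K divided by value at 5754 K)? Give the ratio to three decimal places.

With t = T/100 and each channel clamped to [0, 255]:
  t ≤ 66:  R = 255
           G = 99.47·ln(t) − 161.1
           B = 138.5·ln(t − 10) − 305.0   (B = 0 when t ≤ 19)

At 5754 K (t = 57.54):
  B = 138.5·ln(57.54 − 10) − 305.0 = 138.5·ln 47.54 − 305.0 = 138.5·3.8616 − 305.0 = 229.828.
At 5280 K (t = 52.8):
  B = 138.5·ln(52.8 − 10) − 305.0 = 138.5·ln 42.8 − 305.0 = 138.5·3.7565 − 305.0 = 215.281.
Gain = 215.281 / 229.828 = 0.9367 → 0.937.

0.937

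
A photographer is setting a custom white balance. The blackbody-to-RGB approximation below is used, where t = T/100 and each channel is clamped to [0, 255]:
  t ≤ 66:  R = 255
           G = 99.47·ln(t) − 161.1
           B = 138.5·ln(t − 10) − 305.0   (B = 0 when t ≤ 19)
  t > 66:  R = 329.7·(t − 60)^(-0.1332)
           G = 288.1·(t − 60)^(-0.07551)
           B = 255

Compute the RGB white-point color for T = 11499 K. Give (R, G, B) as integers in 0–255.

(193, 213, 255)

t = 11499/100 = 114.99; the t > 66 branch applies.
R = 329.7·(114.99 − 60)^(-0.1332) = 329.7·54.99^(-0.1332) = 329.7·0.58640 = 193.336.
G = 288.1·(114.99 − 60)^(-0.07551) = 288.1·54.99^(-0.07551) = 288.1·0.73891 = 212.880.
B = 255 by definition for t > 66.
Rounded: (193, 213, 255).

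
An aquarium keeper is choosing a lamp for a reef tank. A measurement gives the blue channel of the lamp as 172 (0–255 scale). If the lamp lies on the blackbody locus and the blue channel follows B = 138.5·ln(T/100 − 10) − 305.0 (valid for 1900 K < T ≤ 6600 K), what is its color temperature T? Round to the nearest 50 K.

4150 K

ln(t − 10) = (172 + 305.0) / 138.5 = 3.4440.
t − 10 = e^3.4440 = 31.313, so t = 41.313.
T = 100·t = 4131 K → 4150 K to the nearest 50 K.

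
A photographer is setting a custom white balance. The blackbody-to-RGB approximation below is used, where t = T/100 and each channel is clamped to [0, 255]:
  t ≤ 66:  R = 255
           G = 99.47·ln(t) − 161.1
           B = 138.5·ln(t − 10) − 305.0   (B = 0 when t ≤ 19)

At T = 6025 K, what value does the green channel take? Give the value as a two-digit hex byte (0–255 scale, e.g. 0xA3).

0xF7

t = 6025/100 = 60.25; the t ≤ 66 branch applies.
G = 99.47·ln 60.25 − 161.1 = 99.47·4.0985 − 161.1 = 246.578.
Rounded: 247; in hex, 0xF7.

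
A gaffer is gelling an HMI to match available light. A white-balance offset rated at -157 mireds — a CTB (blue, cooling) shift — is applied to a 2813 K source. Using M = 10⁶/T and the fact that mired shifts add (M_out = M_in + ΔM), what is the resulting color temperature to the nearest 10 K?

M_in = 10⁶/2813 = 355.49 mireds.
M_out = 355.49 + (-157) = 198.49 mireds.
T_out = 10⁶/198.49 = 5038.0 K → 5040 K.

5040 K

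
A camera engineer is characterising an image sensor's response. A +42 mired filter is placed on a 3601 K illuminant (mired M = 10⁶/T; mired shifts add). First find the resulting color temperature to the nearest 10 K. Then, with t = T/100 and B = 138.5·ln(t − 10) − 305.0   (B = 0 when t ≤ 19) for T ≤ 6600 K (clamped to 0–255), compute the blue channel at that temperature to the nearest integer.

M_in = 10⁶/3601 = 277.70; M_out = 277.70 + (+42) = 319.70.
T_out = 10⁶/319.70 = 3127.9 K → 3130 K; t = 31.3.
B = 138.5·ln(31.3 − 10) − 305.0 = 138.5·ln 21.3 − 305.0 = 138.5·3.0587 − 305.0 = 118.631.
Rounded: 119.

119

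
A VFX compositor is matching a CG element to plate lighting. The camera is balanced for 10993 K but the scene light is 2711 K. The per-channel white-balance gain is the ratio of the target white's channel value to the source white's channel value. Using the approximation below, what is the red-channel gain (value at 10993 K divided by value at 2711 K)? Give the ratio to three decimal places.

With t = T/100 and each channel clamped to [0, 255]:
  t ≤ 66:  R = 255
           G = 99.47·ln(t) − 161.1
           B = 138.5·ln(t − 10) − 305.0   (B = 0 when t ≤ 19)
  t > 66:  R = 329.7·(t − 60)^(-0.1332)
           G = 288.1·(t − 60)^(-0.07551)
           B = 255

0.768

At 2711 K (t = 27.11):
  R = 255 by definition for t ≤ 66.
At 10993 K (t = 109.93):
  R = 329.7·(109.93 − 60)^(-0.1332) = 329.7·49.93^(-0.1332) = 329.7·0.59399 = 195.838.
Gain = 195.838 / 255.000 = 0.7680 → 0.768.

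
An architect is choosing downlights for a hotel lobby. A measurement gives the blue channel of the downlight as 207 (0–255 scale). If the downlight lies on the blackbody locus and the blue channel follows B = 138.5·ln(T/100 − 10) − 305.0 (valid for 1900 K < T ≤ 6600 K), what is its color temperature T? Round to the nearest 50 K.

5050 K

ln(t − 10) = (207 + 305.0) / 138.5 = 3.6968.
t − 10 = e^3.6968 = 40.316, so t = 50.316.
T = 100·t = 5032 K → 5050 K to the nearest 50 K.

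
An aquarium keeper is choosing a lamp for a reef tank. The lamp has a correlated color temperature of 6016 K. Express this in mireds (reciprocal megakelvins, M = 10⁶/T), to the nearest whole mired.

M = 10⁶ / 6016 = 166.223 → 166 mireds.

166 mireds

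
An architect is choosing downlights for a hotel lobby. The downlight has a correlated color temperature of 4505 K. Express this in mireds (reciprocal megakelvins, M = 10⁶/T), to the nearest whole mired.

222 mireds

M = 10⁶ / 4505 = 221.976 → 222 mireds.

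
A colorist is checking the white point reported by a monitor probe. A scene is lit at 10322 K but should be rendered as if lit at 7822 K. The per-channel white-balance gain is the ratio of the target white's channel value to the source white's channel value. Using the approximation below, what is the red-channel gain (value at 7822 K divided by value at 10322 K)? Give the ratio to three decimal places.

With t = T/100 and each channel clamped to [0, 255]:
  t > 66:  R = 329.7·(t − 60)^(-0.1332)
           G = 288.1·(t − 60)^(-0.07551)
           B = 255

At 10322 K (t = 103.22):
  R = 329.7·(103.22 − 60)^(-0.1332) = 329.7·43.22^(-0.1332) = 329.7·0.60552 = 199.639.
At 7822 K (t = 78.22):
  R = 329.7·(78.22 − 60)^(-0.1332) = 329.7·18.22^(-0.1332) = 329.7·0.67935 = 223.982.
Gain = 223.982 / 199.639 = 1.1219 → 1.122.

1.122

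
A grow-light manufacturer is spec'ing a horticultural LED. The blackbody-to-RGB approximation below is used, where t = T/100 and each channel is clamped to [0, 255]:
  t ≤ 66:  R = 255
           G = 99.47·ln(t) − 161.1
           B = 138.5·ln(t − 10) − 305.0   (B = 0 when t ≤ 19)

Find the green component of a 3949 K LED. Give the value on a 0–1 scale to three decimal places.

0.802

t = 3949/100 = 39.49; the t ≤ 66 branch applies.
G = 99.47·ln 39.49 − 161.1 = 99.47·3.6760 − 161.1 = 204.556.
On a 0–1 scale: 204.556/255 = 0.8022 → 0.802.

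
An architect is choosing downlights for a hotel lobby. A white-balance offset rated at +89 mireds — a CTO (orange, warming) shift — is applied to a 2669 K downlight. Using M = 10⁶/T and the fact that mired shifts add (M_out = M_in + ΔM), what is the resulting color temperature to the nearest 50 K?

2150 K

M_in = 10⁶/2669 = 374.67 mireds.
M_out = 374.67 + (+89) = 463.67 mireds.
T_out = 10⁶/463.67 = 2156.7 K → 2150 K.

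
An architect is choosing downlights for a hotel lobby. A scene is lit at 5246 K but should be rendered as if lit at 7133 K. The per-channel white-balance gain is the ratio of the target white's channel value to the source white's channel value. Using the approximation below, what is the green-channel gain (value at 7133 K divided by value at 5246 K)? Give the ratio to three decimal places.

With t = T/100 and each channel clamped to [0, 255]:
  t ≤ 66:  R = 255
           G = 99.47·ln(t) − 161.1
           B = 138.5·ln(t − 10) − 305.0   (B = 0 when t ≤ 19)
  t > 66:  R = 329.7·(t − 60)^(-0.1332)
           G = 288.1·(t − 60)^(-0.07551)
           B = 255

At 5246 K (t = 52.46):
  G = 99.47·ln 52.46 − 161.1 = 99.47·3.9601 − 161.1 = 232.806.
At 7133 K (t = 71.33):
  G = 288.1·(71.33 − 60)^(-0.07551) = 288.1·11.33^(-0.07551) = 288.1·0.83252 = 239.849.
Gain = 239.849 / 232.806 = 1.0303 → 1.030.

1.030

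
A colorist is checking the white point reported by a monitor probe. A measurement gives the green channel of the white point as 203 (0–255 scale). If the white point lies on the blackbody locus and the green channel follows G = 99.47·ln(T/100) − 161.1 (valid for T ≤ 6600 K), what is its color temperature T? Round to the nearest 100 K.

3900 K

ln t = (203 + 161.1) / 99.47 = 3.6604.
t = e^3.6604 = 38.877.
T = 100·t = 3888 K → 3900 K to the nearest 100 K.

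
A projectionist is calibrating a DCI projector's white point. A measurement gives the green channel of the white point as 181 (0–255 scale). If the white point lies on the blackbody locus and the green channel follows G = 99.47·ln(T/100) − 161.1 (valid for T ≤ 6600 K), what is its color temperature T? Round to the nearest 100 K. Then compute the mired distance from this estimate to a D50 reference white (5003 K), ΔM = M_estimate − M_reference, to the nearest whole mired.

+123 mireds

ln t = (181 + 161.1) / 99.47 = 3.4392.
t = e^3.4392 = 31.163.
T = 100·t = 3116 K → 3100 K to the nearest 100 K.
M_estimate = 10⁶/3100 = 322.58; M_reference = 10⁶/5003 = 199.88.
ΔM = 322.58 − 199.88 = 122.70 → +123 mireds.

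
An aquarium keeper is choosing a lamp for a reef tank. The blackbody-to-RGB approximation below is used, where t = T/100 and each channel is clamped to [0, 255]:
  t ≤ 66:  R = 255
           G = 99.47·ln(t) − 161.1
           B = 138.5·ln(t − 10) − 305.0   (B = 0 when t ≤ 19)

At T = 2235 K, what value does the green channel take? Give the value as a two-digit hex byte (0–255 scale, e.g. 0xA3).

t = 2235/100 = 22.35; the t ≤ 66 branch applies.
G = 99.47·ln 22.35 − 161.1 = 99.47·3.1068 − 161.1 = 147.936.
Rounded: 148; in hex, 0x94.

0x94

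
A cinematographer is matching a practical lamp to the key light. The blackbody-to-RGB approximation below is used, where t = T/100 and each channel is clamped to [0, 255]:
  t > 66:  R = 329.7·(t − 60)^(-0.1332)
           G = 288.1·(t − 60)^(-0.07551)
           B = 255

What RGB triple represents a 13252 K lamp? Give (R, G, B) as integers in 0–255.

(186, 208, 255)

t = 13252/100 = 132.52; the t > 66 branch applies.
R = 329.7·(132.52 − 60)^(-0.1332) = 329.7·72.52^(-0.1332) = 329.7·0.56518 = 186.340.
G = 288.1·(132.52 − 60)^(-0.07551) = 288.1·72.52^(-0.07551) = 288.1·0.72363 = 208.478.
B = 255 by definition for t > 66.
Rounded: (186, 208, 255).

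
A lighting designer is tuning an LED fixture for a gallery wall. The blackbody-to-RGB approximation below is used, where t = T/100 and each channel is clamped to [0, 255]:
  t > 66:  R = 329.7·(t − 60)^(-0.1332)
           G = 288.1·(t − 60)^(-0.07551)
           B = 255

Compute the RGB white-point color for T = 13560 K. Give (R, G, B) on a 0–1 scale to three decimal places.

t = 13560/100 = 135.6; the t > 66 branch applies.
R = 329.7·(135.6 − 60)^(-0.1332) = 329.7·75.6^(-0.1332) = 329.7·0.56206 = 185.310.
G = 288.1·(135.6 − 60)^(-0.07551) = 288.1·75.6^(-0.07551) = 288.1·0.72136 = 207.824.
B = 255 by definition for t > 66.
Dividing each by 255: (0.7267, 0.8150, 1.0000) → (0.727, 0.815, 1.000).

(0.727, 0.815, 1.000)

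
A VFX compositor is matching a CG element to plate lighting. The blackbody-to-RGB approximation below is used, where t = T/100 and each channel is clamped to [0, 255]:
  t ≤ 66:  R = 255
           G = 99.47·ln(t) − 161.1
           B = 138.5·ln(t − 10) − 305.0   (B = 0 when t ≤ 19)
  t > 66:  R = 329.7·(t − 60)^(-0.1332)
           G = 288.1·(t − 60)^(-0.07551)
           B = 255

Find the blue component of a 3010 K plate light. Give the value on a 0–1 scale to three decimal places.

0.434

t = 3010/100 = 30.1; the t ≤ 66 branch applies.
B = 138.5·ln(30.1 − 10) − 305.0 = 138.5·ln 20.1 − 305.0 = 138.5·3.0007 − 305.0 = 110.600.
On a 0–1 scale: 110.600/255 = 0.4337 → 0.434.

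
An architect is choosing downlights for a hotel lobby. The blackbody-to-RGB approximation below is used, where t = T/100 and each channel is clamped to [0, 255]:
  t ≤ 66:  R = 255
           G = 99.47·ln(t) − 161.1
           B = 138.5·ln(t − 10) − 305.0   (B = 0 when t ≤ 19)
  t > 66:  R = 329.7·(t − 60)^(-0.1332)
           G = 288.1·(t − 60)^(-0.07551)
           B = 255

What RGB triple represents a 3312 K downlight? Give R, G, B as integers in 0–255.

t = 3312/100 = 33.12; the t ≤ 66 branch applies.
R = 255 by definition for t ≤ 66.
G = 99.47·ln 33.12 − 161.1 = 99.47·3.5001 − 161.1 = 187.059.
B = 138.5·ln(33.12 − 10) − 305.0 = 138.5·ln 23.12 − 305.0 = 138.5·3.1407 − 305.0 = 129.987.
Rounded: (255, 187, 130).

R=255, G=187, B=130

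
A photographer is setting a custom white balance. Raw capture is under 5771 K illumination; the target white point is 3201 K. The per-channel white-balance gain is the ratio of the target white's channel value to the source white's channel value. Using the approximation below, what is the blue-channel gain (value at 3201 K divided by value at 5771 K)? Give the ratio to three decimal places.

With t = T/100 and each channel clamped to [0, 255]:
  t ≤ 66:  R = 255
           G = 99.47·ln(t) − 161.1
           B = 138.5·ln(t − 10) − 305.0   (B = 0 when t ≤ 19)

0.535

At 5771 K (t = 57.71):
  B = 138.5·ln(57.71 − 10) − 305.0 = 138.5·ln 47.71 − 305.0 = 138.5·3.8651 − 305.0 = 230.322.
At 3201 K (t = 32.01):
  B = 138.5·ln(32.01 − 10) − 305.0 = 138.5·ln 22.01 − 305.0 = 138.5·3.0915 − 305.0 = 123.172.
Gain = 123.172 / 230.322 = 0.5348 → 0.535.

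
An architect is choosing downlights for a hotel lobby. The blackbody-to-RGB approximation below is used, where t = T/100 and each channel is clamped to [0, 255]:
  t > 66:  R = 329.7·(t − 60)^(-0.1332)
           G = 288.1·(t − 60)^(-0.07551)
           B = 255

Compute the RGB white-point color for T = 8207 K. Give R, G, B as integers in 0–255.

R=218, G=228, B=255

t = 8207/100 = 82.07; the t > 66 branch applies.
R = 329.7·(82.07 − 60)^(-0.1332) = 329.7·22.07^(-0.1332) = 329.7·0.66222 = 218.336.
G = 288.1·(82.07 − 60)^(-0.07551) = 288.1·22.07^(-0.07551) = 288.1·0.79164 = 228.072.
B = 255 by definition for t > 66.
Rounded: (218, 228, 255).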